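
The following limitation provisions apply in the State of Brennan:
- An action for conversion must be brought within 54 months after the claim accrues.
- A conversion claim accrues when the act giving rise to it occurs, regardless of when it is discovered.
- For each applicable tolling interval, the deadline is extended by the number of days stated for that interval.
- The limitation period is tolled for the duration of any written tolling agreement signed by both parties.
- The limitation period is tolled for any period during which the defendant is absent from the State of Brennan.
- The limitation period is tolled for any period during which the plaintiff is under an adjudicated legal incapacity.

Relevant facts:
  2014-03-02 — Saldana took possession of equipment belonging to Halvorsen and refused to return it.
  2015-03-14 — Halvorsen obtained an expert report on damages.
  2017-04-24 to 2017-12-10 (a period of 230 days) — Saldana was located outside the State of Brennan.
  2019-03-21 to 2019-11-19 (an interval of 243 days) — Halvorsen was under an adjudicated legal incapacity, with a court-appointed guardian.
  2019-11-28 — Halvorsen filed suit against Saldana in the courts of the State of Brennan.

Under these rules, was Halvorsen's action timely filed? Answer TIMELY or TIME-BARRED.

TIMELY

The claim accrued on 2014-03-02, the date of the act.
Adding the 54 months base period to 2014-03-02 gives a deadline of 2018-09-02, before any tolling.
Because the defendant's absence from the jurisdiction ran from 2017-04-24 to 2017-12-10, the deadline is extended by 230 days to 2019-04-20.
Because the plaintiff's legal incapacity ran from 2019-03-21 to 2019-11-19, the deadline is extended by 243 days to 2019-12-19.
None of the other events listed affects the running of the period under the stated rules.
Halvorsen filed on 2019-11-28, before the 2019-12-19 deadline, so the action is timely.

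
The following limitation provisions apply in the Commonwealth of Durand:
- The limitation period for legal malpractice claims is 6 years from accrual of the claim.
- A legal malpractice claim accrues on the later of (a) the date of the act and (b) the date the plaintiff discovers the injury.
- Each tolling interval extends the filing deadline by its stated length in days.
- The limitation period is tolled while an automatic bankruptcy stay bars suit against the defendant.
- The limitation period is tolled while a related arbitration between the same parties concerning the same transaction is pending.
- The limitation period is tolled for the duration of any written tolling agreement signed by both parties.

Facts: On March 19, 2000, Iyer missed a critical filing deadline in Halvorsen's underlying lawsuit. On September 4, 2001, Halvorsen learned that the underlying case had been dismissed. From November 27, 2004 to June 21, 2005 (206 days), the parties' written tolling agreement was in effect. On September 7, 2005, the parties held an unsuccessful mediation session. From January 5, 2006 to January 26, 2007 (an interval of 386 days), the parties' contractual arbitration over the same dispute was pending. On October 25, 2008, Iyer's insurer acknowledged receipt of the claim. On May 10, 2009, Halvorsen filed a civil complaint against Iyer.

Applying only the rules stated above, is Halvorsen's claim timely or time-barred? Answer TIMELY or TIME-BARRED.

TIME-BARRED

Because discovery on September 4, 2001 post-dates the March 19, 2000 act, accrual under the later-of rule falls on September 4, 2001.
The untolled deadline — 6 years after September 4, 2001 — is September 4, 2007.
The period was tolled for 206 days by the written tolling agreement (November 27, 2004 to June 21, 2005), pushing the deadline to March 28, 2008.
The pending related arbitration from January 5, 2006 to January 26, 2007 tolled the period for 386 days, extending the deadline to April 18, 2009.
Nothing else in the chronology tolls or restarts the period.
The May 10, 2009 filing falls after the April 18, 2009 deadline; the claim is time-barred.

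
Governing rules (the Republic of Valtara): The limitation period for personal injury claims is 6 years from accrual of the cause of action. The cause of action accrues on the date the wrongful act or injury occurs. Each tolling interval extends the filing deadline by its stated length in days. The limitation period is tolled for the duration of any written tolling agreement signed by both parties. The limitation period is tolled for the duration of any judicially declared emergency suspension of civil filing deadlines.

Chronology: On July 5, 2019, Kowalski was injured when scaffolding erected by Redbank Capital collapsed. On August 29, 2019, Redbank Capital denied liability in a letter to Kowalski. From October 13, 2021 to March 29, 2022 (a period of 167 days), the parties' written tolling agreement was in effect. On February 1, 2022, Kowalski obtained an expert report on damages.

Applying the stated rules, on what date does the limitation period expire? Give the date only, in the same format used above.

December 19, 2025

The limitation period began to run on July 5, 2019.
The untolled deadline — 6 years after July 5, 2019 — is July 5, 2025.
The written tolling agreement from October 13, 2021 to March 29, 2022 tolled the period for 167 days, extending the deadline to December 19, 2025.
None of the other events listed affects the running of the period under the stated rules.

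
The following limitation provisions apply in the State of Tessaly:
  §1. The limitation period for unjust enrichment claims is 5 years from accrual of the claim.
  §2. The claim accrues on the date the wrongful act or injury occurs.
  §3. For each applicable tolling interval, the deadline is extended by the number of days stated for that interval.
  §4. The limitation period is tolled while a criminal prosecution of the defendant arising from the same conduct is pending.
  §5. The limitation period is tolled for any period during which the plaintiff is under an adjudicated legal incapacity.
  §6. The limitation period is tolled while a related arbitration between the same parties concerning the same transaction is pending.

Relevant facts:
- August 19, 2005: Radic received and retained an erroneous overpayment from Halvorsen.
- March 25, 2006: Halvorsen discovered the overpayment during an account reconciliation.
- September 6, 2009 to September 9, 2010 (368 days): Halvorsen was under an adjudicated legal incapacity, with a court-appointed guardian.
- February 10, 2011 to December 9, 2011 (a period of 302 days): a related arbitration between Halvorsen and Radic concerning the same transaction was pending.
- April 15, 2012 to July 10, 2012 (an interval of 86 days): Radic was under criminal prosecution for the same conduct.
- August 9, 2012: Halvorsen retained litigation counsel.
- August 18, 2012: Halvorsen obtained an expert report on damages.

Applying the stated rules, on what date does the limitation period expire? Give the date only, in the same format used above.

September 13, 2012

Because the rule ties accrual to occurrence, the claim accrued on August 19, 2005, not on the March 25, 2006 discovery date.
5 years from August 19, 2005 is August 19, 2010.
The period was tolled for 368 days by the plaintiff's legal incapacity (September 6, 2009 to September 9, 2010), pushing the deadline to August 22, 2011.
Because the pending related arbitration ran from February 10, 2011 to December 9, 2011, the deadline is extended by 302 days to June 19, 2012.
The pending criminal prosecution from April 15, 2012 to July 10, 2012 tolled the period for 86 days, extending the deadline to September 13, 2012.
None of the other events listed affects the running of the period under the stated rules.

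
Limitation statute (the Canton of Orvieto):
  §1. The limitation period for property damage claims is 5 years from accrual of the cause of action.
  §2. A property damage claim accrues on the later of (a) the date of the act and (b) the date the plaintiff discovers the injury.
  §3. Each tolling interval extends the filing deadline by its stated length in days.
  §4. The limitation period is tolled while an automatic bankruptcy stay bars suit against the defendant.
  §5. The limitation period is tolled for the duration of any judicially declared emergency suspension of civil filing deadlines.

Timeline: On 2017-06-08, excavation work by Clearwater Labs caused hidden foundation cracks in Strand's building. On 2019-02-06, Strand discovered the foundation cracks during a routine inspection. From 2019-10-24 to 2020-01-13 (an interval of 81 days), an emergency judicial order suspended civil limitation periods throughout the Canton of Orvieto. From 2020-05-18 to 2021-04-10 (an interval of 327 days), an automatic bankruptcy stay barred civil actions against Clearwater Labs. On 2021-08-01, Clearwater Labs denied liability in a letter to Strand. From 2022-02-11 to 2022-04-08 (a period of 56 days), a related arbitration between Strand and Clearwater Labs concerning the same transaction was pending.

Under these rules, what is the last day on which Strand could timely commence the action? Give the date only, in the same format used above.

Taking the later of the act (2017-06-08) and discovery (2019-02-06), the claim accrued on 2019-02-06.
The untolled deadline — 5 years after 2019-02-06 — is 2024-02-06.
The emergency suspension of filing deadlines from 2019-10-24 to 2020-01-13 tolled the period for 81 days, extending the deadline to 2024-04-27.
The automatic bankruptcy stay from 2020-05-18 to 2021-04-10 tolled the period for 327 days, extending the deadline to 2025-03-20.
Although a pending arbitration ran from 2022-02-11 to 2022-04-08, the stated rules do not make that a tolling event, so it is disregarded.
Nothing else in the chronology tolls or restarts the period.

2025-03-20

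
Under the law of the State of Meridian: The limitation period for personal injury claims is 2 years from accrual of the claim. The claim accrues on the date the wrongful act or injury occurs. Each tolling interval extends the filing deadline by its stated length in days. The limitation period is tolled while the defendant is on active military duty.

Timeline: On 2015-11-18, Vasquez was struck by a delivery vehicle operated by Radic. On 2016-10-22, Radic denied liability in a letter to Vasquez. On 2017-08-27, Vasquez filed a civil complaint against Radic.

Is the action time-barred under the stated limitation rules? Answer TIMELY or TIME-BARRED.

TIMELY

The claim accrued on 2015-11-18, the date of the act.
The untolled deadline — 2 years after 2015-11-18 — is 2017-11-18.
Nothing else in the chronology tolls or restarts the period.
Filing on 2017-08-27 beat the 2017-11-18 deadline — the action is timely.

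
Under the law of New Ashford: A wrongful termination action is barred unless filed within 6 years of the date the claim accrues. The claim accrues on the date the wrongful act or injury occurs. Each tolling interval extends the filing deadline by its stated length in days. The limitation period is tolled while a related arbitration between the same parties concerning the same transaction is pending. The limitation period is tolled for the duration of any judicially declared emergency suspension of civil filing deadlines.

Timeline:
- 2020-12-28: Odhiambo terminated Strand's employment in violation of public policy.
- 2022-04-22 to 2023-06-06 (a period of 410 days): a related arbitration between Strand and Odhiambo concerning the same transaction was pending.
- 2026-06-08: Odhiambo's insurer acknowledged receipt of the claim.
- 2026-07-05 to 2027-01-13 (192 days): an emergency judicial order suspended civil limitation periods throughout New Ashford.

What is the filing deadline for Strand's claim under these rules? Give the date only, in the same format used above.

The limitation period began to run on 2020-12-28.
Adding the 6 years base period to 2020-12-28 gives a deadline of 2026-12-28, before any tolling.
Because the pending related arbitration ran from 2022-04-22 to 2023-06-06, the deadline is extended by 410 days to 2028-02-11.
Because the emergency suspension of filing deadlines ran from 2026-07-05 to 2027-01-13, the deadline is extended by 192 days to 2028-08-21.
The other events in the timeline have no effect on the limitation period under the stated rules.

2028-08-21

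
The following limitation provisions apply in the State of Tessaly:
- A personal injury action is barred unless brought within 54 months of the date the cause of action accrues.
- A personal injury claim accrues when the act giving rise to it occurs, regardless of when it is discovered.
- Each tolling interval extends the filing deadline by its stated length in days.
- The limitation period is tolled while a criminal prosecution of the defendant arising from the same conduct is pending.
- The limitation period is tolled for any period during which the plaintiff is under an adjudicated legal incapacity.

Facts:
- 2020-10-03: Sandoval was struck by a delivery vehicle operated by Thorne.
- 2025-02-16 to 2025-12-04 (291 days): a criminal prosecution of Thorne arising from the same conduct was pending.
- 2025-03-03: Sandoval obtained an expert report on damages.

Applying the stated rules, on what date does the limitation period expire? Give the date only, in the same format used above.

The cause of action accrued on 2020-10-03, the date of the act.
The untolled deadline — 54 months after 2020-10-03 — is 2025-04-03.
The period was tolled for 291 days by the pending criminal prosecution (2025-02-16 to 2025-12-04), pushing the deadline to 2026-01-19.
The other events in the timeline have no effect on the limitation period under the stated rules.

2026-01-19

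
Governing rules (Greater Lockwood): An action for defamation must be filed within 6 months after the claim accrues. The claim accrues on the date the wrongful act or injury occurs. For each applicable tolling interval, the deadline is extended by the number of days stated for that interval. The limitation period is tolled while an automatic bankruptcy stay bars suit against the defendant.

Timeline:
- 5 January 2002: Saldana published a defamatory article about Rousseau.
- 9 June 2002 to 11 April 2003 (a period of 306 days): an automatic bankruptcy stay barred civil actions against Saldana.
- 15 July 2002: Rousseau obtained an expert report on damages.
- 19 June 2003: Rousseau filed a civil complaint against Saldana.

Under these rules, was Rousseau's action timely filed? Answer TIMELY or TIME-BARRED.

The limitation period began to run on 5 January 2002.
6 months from 5 January 2002 is 5 July 2002.
The period was tolled for 306 days by the automatic bankruptcy stay (9 June 2002 to 11 April 2003), pushing the deadline to 7 May 2003.
None of the other events listed affects the running of the period under the stated rules.
Rousseau filed on 19 June 2003, after the 7 May 2003 deadline, so the action is time-barred.

TIME-BARRED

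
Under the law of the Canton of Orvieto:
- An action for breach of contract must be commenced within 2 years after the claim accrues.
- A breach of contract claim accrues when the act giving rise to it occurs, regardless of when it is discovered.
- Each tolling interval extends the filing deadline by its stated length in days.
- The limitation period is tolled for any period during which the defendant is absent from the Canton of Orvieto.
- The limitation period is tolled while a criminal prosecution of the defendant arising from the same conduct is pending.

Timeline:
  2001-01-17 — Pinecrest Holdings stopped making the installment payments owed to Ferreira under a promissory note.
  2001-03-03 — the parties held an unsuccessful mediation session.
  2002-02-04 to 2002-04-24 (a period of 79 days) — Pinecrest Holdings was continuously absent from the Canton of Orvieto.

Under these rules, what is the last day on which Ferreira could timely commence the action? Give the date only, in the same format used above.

2003-04-06

The limitation period began to run on 2001-01-17.
Adding the 2 years base period to 2001-01-17 gives a deadline of 2003-01-17, before any tolling.
The period was tolled for 79 days by the defendant's absence from the jurisdiction (2002-02-04 to 2002-04-24), pushing the deadline to 2003-04-06.
Nothing else in the chronology tolls or restarts the period.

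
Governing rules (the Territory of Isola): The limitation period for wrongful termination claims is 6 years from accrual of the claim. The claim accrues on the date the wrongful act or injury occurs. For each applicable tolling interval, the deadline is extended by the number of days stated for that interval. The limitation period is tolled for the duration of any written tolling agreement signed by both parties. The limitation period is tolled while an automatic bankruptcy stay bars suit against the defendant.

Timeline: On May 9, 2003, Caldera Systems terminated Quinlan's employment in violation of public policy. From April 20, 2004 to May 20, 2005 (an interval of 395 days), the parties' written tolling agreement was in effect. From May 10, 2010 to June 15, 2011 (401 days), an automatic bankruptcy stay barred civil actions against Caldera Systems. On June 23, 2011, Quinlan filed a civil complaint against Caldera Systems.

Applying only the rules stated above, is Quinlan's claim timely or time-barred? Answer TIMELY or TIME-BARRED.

The claim accrued on May 9, 2003, the date of the act.
Adding the 6 years base period to May 9, 2003 gives a deadline of May 9, 2009, before any tolling.
The written tolling agreement from April 20, 2004 to May 20, 2005 tolled the period for 395 days, extending the deadline to June 8, 2010.
Because the automatic bankruptcy stay ran from May 10, 2010 to June 15, 2011, the deadline is extended by 401 days to July 14, 2011.
Quinlan filed on June 23, 2011, before the July 14, 2011 deadline, so the action is timely.

TIMELY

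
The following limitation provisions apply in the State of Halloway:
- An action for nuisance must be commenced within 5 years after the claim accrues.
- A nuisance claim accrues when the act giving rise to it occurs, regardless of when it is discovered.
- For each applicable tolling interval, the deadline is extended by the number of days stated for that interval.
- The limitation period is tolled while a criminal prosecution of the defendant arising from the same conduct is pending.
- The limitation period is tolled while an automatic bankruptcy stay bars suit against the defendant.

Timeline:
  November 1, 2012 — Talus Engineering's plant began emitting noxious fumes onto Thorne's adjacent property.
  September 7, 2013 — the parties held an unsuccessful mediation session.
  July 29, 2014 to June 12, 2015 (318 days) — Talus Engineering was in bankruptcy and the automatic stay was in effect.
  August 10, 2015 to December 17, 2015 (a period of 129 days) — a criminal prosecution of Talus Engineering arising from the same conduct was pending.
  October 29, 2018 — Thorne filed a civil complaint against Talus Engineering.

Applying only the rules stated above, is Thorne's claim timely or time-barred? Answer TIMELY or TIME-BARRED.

TIMELY

The limitation period began to run on November 1, 2012.
5 years from November 1, 2012 is November 1, 2017.
Because the automatic bankruptcy stay ran from July 29, 2014 to June 12, 2015, the deadline is extended by 318 days to September 15, 2018.
The pending criminal prosecution from August 10, 2015 to December 17, 2015 tolled the period for 129 days, extending the deadline to January 22, 2019.
Nothing else in the chronology tolls or restarts the period.
The October 29, 2018 filing precedes the January 22, 2019 deadline; the claim is timely.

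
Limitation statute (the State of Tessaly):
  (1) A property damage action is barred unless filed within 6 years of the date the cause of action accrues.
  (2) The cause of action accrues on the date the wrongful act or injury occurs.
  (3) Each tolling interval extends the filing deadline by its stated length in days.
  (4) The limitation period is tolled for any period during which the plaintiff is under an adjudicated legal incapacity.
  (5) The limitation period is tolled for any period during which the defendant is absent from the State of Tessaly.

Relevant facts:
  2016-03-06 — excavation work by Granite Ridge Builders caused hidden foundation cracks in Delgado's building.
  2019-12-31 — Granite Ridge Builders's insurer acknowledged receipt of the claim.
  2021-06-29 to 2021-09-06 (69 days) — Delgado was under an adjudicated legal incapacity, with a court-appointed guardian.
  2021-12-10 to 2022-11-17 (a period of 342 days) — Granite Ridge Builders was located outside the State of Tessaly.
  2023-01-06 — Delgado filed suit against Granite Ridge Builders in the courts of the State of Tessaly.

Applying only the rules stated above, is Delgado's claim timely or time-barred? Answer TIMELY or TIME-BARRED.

The limitation period began to run on 2016-03-06.
Adding the 6 years base period to 2016-03-06 gives a deadline of 2022-03-06, before any tolling.
Because the plaintiff's legal incapacity ran from 2021-06-29 to 2021-09-06, the deadline is extended by 69 days to 2022-05-14.
The defendant's absence from the jurisdiction from 2021-12-10 to 2022-11-17 tolled the period for 342 days, extending the deadline to 2023-04-21.
The other events in the timeline have no effect on the limitation period under the stated rules.
Filing on 2023-01-06 beat the 2023-04-21 deadline — the action is timely.

TIMELY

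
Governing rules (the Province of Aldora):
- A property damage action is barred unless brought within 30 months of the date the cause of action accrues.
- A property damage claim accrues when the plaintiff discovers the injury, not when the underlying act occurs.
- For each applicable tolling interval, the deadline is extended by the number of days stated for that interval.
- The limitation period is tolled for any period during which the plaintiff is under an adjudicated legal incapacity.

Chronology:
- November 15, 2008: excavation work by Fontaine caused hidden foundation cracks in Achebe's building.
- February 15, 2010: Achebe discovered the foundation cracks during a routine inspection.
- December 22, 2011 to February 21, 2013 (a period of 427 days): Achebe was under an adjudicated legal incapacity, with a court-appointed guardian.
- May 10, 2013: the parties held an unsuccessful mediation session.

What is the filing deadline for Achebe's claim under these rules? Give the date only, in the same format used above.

Under the discovery rule, the claim accrued on February 15, 2010, when Achebe discovered the injury — not on the November 15, 2008 date of the underlying act.
The untolled deadline — 30 months after February 15, 2010 — is August 15, 2012.
The period was tolled for 427 days by the plaintiff's legal incapacity (December 22, 2011 to February 21, 2013), pushing the deadline to October 16, 2013.
None of the other events listed affects the running of the period under the stated rules.

October 16, 2013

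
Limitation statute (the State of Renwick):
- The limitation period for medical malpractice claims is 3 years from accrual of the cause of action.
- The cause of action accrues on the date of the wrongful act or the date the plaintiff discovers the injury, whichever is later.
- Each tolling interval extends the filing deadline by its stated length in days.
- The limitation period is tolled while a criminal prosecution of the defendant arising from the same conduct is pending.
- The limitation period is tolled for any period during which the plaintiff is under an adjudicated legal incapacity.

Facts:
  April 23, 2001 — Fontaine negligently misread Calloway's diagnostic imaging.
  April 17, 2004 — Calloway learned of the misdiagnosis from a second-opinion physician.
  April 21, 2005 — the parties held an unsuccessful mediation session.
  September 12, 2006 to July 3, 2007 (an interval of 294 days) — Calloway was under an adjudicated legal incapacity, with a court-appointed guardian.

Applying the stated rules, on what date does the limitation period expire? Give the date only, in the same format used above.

February 5, 2008

Because discovery on April 17, 2004 post-dates the April 23, 2001 act, accrual under the later-of rule falls on April 17, 2004.
3 years from April 17, 2004 is April 17, 2007.
Because the plaintiff's legal incapacity ran from September 12, 2006 to July 3, 2007, the deadline is extended by 294 days to February 5, 2008.
None of the other events listed affects the running of the period under the stated rules.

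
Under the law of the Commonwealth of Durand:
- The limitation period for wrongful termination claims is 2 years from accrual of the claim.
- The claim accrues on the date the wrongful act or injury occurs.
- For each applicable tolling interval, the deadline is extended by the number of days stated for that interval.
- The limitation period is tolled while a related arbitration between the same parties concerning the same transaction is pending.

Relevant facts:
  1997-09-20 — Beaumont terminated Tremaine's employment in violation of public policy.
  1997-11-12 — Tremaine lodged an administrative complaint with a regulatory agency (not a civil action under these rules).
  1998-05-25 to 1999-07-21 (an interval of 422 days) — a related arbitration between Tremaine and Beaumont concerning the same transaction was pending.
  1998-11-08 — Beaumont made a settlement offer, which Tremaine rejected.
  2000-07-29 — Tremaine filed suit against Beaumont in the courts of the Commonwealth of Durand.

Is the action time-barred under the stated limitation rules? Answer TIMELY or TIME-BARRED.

The limitation period began to run on 1997-09-20.
2 years from 1997-09-20 is 1999-09-20.
Because the pending related arbitration ran from 1998-05-25 to 1999-07-21, the deadline is extended by 422 days to 2000-11-15.
The other events in the timeline have no effect on the limitation period under the stated rules.
Tremaine filed on 2000-07-29, before the 2000-11-15 deadline, so the action is timely.

TIMELY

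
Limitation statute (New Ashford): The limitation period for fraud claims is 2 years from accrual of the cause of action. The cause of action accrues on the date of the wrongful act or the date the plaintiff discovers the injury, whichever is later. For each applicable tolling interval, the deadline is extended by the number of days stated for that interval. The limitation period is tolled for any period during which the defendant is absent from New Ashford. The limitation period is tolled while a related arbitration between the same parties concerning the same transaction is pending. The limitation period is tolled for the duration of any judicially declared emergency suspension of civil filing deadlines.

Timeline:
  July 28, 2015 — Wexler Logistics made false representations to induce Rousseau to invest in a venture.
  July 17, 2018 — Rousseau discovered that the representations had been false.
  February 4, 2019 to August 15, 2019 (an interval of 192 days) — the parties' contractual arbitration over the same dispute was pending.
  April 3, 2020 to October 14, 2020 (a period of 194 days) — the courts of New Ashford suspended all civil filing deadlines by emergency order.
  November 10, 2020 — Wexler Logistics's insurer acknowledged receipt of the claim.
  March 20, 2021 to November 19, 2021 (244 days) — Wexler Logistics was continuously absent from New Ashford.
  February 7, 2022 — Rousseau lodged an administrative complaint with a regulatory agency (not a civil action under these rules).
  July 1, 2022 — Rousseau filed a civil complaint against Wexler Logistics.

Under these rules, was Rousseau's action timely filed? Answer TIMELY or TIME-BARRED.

TIME-BARRED

Taking the later of the act (July 28, 2015) and discovery (July 17, 2018), the claim accrued on July 17, 2018.
Adding the 2 years base period to July 17, 2018 gives a deadline of July 17, 2020, before any tolling.
The period was tolled for 192 days by the pending related arbitration (February 4, 2019 to August 15, 2019), pushing the deadline to January 25, 2021.
Because the emergency suspension of filing deadlines ran from April 3, 2020 to October 14, 2020, the deadline is extended by 194 days to August 7, 2021.
The defendant's absence from the jurisdiction from March 20, 2021 to November 19, 2021 tolled the period for 244 days, extending the deadline to April 8, 2022.
None of the other events listed affects the running of the period under the stated rules.
Rousseau filed on July 1, 2022, after the April 8, 2022 deadline, so the action is time-barred.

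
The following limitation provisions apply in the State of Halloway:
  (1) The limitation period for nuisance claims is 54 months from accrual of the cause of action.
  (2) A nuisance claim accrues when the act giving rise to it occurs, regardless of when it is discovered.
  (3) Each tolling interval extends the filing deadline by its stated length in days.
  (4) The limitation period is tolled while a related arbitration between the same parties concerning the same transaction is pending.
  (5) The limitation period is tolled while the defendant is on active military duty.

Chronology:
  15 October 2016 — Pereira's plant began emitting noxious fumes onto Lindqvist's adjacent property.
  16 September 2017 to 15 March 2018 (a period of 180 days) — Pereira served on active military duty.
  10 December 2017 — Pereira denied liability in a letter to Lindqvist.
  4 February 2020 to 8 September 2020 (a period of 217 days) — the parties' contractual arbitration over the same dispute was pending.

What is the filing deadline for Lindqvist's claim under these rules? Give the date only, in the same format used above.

The claim accrued on 15 October 2016, when the wrongful act occurred.
Adding the 54 months base period to 15 October 2016 gives a deadline of 15 April 2021, before any tolling.
Because the defendant's active military service ran from 16 September 2017 to 15 March 2018, the deadline is extended by 180 days to 12 October 2021.
Because the pending related arbitration ran from 4 February 2020 to 8 September 2020, the deadline is extended by 217 days to 17 May 2022.
The other events in the timeline have no effect on the limitation period under the stated rules.

17 May 2022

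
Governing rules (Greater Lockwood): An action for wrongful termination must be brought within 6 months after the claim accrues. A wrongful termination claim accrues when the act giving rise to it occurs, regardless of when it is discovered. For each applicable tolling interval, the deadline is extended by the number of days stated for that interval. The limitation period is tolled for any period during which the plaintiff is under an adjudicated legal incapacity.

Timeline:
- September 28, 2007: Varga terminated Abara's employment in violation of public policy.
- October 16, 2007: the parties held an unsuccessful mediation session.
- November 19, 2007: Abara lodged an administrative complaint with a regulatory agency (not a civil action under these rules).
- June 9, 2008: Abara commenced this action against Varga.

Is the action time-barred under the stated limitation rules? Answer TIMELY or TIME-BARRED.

The claim accrued on September 28, 2007, when the wrongful act occurred.
The untolled deadline — 6 months after September 28, 2007 — is March 28, 2008.
Nothing else in the chronology tolls or restarts the period.
The June 9, 2008 filing falls after the March 28, 2008 deadline; the claim is time-barred.

TIME-BARRED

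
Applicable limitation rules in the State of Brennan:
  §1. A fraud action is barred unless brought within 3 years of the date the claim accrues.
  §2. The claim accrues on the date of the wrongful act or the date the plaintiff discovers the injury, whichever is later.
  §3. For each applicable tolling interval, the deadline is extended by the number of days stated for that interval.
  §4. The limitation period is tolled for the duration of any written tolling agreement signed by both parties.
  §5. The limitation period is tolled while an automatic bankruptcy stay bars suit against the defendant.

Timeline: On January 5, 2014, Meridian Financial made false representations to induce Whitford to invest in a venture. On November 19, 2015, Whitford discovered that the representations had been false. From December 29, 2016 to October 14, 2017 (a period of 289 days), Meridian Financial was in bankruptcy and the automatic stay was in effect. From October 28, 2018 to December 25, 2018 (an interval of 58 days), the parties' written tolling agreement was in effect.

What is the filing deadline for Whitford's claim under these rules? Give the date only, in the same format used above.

Because discovery on November 19, 2015 post-dates the January 5, 2014 act, accrual under the later-of rule falls on November 19, 2015.
Adding the 3 years base period to November 19, 2015 gives a deadline of November 19, 2018, before any tolling.
The automatic bankruptcy stay from December 29, 2016 to October 14, 2017 tolled the period for 289 days, extending the deadline to September 4, 2019.
Because the written tolling agreement ran from October 28, 2018 to December 25, 2018, the deadline is extended by 58 days to November 1, 2019.

November 1, 2019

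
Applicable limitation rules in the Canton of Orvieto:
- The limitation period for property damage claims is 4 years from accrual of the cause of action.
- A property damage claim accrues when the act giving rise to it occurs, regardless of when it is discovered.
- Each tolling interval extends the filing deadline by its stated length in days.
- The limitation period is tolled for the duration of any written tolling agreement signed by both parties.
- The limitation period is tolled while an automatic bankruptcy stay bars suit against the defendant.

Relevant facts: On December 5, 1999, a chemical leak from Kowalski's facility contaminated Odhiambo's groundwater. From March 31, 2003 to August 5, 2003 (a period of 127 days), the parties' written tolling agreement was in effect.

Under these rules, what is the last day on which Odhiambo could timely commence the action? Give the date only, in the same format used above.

The limitation period began to run on December 5, 1999.
The untolled deadline — 4 years after December 5, 1999 — is December 5, 2003.
The written tolling agreement from March 31, 2003 to August 5, 2003 tolled the period for 127 days, extending the deadline to April 10, 2004.

April 10, 2004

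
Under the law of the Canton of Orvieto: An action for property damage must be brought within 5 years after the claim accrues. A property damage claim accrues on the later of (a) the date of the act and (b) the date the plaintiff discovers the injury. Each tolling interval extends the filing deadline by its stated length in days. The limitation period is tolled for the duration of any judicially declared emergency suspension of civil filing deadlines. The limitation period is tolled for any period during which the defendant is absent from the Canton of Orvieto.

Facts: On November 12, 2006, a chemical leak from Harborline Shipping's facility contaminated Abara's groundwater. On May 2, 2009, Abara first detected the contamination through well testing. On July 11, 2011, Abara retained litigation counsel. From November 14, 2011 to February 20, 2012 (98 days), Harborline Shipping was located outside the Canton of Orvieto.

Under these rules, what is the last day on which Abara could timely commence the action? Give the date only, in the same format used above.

August 8, 2014

Because discovery on May 2, 2009 post-dates the November 12, 2006 act, accrual under the later-of rule falls on May 2, 2009.
The untolled deadline — 5 years after May 2, 2009 — is May 2, 2014.
Because the defendant's absence from the jurisdiction ran from November 14, 2011 to February 20, 2012, the deadline is extended by 98 days to August 8, 2014.
Nothing else in the chronology tolls or restarts the period.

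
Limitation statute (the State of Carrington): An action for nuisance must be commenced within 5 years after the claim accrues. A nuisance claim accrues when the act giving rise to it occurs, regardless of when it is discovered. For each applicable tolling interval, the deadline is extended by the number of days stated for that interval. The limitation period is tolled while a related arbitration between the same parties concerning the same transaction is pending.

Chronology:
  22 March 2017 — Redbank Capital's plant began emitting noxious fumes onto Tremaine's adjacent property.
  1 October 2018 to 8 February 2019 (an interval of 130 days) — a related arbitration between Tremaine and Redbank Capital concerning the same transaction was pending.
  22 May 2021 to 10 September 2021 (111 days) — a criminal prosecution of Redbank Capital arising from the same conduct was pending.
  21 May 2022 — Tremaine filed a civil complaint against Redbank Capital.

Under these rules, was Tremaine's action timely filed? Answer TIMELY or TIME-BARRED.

The claim accrued on 22 March 2017, when the wrongful act occurred.
5 years from 22 March 2017 is 22 March 2022.
The pending related arbitration from 1 October 2018 to 8 February 2019 tolled the period for 130 days, extending the deadline to 30 July 2022.
Although a criminal prosecution ran from 22 May 2021 to 10 September 2021, the stated rules do not make that a tolling event, so it is disregarded.
The 21 May 2022 filing precedes the 30 July 2022 deadline; the claim is timely.

TIMELY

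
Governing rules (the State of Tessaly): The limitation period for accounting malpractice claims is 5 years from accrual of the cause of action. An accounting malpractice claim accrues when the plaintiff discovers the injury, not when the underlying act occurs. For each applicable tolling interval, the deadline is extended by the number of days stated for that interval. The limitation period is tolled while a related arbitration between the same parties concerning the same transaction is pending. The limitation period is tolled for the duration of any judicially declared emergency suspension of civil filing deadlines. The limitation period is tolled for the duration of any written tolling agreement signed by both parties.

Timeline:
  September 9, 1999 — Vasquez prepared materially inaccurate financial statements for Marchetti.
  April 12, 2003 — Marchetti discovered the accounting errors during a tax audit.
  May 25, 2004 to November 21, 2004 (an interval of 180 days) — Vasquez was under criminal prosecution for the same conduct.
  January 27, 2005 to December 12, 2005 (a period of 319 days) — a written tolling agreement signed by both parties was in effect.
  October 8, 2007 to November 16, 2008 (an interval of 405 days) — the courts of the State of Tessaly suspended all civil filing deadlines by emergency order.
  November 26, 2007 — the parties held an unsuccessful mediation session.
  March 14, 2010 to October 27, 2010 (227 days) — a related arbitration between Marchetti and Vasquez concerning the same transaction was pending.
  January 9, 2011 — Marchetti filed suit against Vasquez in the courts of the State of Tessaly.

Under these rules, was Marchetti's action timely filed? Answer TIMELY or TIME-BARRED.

Under the discovery rule, the claim accrued on April 12, 2003, when Marchetti discovered the injury — not on the September 9, 1999 date of the underlying act.
The untolled deadline — 5 years after April 12, 2003 — is April 12, 2008.
The written tolling agreement from January 27, 2005 to December 12, 2005 tolled the period for 319 days, extending the deadline to February 25, 2009.
The emergency suspension of filing deadlines from October 8, 2007 to November 16, 2008 tolled the period for 405 days, extending the deadline to April 6, 2010.
Because the pending related arbitration ran from March 14, 2010 to October 27, 2010, the deadline is extended by 227 days to November 19, 2010.
The pending criminal prosecution from May 25, 2004 to November 21, 2004 does not toll the period, because no stated rule makes a criminal prosecution a tolling event.
Nothing else in the chronology tolls or restarts the period.
Filing on January 9, 2011 missed the November 19, 2010 deadline — the action is time-barred.

TIME-BARRED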